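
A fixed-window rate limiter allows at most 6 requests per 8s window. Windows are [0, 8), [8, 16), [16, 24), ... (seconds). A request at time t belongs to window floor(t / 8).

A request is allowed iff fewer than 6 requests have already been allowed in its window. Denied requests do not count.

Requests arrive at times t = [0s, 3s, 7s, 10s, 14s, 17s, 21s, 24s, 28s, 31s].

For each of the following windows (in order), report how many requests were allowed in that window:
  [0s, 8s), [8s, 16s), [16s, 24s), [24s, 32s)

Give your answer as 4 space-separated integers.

Answer: 3 2 2 3

Derivation:
Processing requests:
  req#1 t=0s (window 0): ALLOW
  req#2 t=3s (window 0): ALLOW
  req#3 t=7s (window 0): ALLOW
  req#4 t=10s (window 1): ALLOW
  req#5 t=14s (window 1): ALLOW
  req#6 t=17s (window 2): ALLOW
  req#7 t=21s (window 2): ALLOW
  req#8 t=24s (window 3): ALLOW
  req#9 t=28s (window 3): ALLOW
  req#10 t=31s (window 3): ALLOW

Allowed counts by window: 3 2 2 3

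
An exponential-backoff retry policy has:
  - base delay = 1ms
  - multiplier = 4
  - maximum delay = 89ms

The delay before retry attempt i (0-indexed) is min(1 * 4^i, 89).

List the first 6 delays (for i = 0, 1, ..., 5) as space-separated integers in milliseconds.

Answer: 1 4 16 64 89 89

Derivation:
Computing each delay:
  i=0: min(1*4^0, 89) = 1
  i=1: min(1*4^1, 89) = 4
  i=2: min(1*4^2, 89) = 16
  i=3: min(1*4^3, 89) = 64
  i=4: min(1*4^4, 89) = 89
  i=5: min(1*4^5, 89) = 89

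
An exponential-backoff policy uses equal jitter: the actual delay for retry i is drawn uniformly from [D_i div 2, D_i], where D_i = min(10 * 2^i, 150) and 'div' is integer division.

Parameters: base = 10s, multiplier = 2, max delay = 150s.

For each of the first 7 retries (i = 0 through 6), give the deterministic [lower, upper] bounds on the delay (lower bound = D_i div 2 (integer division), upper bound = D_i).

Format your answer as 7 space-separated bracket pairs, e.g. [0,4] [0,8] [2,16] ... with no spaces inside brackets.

Computing bounds per retry:
  i=0: D_i=min(10*2^0,150)=10, bounds=[5,10]
  i=1: D_i=min(10*2^1,150)=20, bounds=[10,20]
  i=2: D_i=min(10*2^2,150)=40, bounds=[20,40]
  i=3: D_i=min(10*2^3,150)=80, bounds=[40,80]
  i=4: D_i=min(10*2^4,150)=150, bounds=[75,150]
  i=5: D_i=min(10*2^5,150)=150, bounds=[75,150]
  i=6: D_i=min(10*2^6,150)=150, bounds=[75,150]

Answer: [5,10] [10,20] [20,40] [40,80] [75,150] [75,150] [75,150]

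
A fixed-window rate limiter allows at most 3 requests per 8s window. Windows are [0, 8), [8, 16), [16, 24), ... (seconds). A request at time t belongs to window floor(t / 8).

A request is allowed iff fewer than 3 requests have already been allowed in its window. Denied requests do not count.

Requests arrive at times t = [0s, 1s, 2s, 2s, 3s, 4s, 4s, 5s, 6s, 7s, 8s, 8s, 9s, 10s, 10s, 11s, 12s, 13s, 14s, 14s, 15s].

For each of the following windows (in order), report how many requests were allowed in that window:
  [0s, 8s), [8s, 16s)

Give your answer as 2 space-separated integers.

Processing requests:
  req#1 t=0s (window 0): ALLOW
  req#2 t=1s (window 0): ALLOW
  req#3 t=2s (window 0): ALLOW
  req#4 t=2s (window 0): DENY
  req#5 t=3s (window 0): DENY
  req#6 t=4s (window 0): DENY
  req#7 t=4s (window 0): DENY
  req#8 t=5s (window 0): DENY
  req#9 t=6s (window 0): DENY
  req#10 t=7s (window 0): DENY
  req#11 t=8s (window 1): ALLOW
  req#12 t=8s (window 1): ALLOW
  req#13 t=9s (window 1): ALLOW
  req#14 t=10s (window 1): DENY
  req#15 t=10s (window 1): DENY
  req#16 t=11s (window 1): DENY
  req#17 t=12s (window 1): DENY
  req#18 t=13s (window 1): DENY
  req#19 t=14s (window 1): DENY
  req#20 t=14s (window 1): DENY
  req#21 t=15s (window 1): DENY

Allowed counts by window: 3 3

Answer: 3 3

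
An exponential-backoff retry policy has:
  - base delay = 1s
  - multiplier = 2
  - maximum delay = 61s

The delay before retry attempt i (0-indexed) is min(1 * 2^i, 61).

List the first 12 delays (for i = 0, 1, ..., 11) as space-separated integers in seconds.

Answer: 1 2 4 8 16 32 61 61 61 61 61 61

Derivation:
Computing each delay:
  i=0: min(1*2^0, 61) = 1
  i=1: min(1*2^1, 61) = 2
  i=2: min(1*2^2, 61) = 4
  i=3: min(1*2^3, 61) = 8
  i=4: min(1*2^4, 61) = 16
  i=5: min(1*2^5, 61) = 32
  i=6: min(1*2^6, 61) = 61
  i=7: min(1*2^7, 61) = 61
  i=8: min(1*2^8, 61) = 61
  i=9: min(1*2^9, 61) = 61
  i=10: min(1*2^10, 61) = 61
  i=11: min(1*2^11, 61) = 61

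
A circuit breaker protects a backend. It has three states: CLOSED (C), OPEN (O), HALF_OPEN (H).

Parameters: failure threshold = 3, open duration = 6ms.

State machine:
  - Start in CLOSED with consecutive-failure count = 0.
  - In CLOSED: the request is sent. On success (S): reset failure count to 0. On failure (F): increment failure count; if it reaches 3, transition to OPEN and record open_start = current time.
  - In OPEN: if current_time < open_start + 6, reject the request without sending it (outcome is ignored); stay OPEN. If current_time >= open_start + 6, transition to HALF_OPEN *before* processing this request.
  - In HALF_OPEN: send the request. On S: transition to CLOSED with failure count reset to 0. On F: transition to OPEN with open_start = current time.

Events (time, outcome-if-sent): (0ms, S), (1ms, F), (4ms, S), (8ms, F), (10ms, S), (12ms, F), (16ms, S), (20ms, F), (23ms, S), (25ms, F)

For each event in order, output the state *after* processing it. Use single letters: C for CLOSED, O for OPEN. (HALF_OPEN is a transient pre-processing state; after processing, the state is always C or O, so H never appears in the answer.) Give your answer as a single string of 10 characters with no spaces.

Answer: CCCCCCCCCC

Derivation:
State after each event:
  event#1 t=0ms outcome=S: state=CLOSED
  event#2 t=1ms outcome=F: state=CLOSED
  event#3 t=4ms outcome=S: state=CLOSED
  event#4 t=8ms outcome=F: state=CLOSED
  event#5 t=10ms outcome=S: state=CLOSED
  event#6 t=12ms outcome=F: state=CLOSED
  event#7 t=16ms outcome=S: state=CLOSED
  event#8 t=20ms outcome=F: state=CLOSED
  event#9 t=23ms outcome=S: state=CLOSED
  event#10 t=25ms outcome=F: state=CLOSED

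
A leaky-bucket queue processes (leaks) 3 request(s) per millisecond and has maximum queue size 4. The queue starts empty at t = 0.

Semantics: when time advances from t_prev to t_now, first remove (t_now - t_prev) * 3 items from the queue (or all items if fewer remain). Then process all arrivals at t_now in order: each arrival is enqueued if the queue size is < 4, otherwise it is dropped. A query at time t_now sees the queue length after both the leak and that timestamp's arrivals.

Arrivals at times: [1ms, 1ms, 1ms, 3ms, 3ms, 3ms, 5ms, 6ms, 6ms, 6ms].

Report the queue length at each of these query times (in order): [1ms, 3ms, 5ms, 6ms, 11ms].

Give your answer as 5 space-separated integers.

Queue lengths at query times:
  query t=1ms: backlog = 3
  query t=3ms: backlog = 3
  query t=5ms: backlog = 1
  query t=6ms: backlog = 3
  query t=11ms: backlog = 0

Answer: 3 3 1 3 0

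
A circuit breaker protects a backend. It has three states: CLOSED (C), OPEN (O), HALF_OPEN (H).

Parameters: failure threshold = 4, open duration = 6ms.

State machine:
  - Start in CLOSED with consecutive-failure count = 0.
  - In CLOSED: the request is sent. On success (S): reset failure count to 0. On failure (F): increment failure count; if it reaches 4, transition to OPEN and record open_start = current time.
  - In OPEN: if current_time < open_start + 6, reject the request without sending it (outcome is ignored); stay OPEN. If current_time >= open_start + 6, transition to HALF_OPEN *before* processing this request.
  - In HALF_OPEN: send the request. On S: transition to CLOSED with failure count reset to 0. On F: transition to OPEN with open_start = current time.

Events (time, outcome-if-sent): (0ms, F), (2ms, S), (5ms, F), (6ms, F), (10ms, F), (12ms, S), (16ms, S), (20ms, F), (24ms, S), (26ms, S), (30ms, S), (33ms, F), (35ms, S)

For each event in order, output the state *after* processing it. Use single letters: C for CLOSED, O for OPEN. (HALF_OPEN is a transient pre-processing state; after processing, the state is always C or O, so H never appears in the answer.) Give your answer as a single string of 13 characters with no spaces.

Answer: CCCCCCCCCCCCC

Derivation:
State after each event:
  event#1 t=0ms outcome=F: state=CLOSED
  event#2 t=2ms outcome=S: state=CLOSED
  event#3 t=5ms outcome=F: state=CLOSED
  event#4 t=6ms outcome=F: state=CLOSED
  event#5 t=10ms outcome=F: state=CLOSED
  event#6 t=12ms outcome=S: state=CLOSED
  event#7 t=16ms outcome=S: state=CLOSED
  event#8 t=20ms outcome=F: state=CLOSED
  event#9 t=24ms outcome=S: state=CLOSED
  event#10 t=26ms outcome=S: state=CLOSED
  event#11 t=30ms outcome=S: state=CLOSED
  event#12 t=33ms outcome=F: state=CLOSED
  event#13 t=35ms outcome=S: state=CLOSED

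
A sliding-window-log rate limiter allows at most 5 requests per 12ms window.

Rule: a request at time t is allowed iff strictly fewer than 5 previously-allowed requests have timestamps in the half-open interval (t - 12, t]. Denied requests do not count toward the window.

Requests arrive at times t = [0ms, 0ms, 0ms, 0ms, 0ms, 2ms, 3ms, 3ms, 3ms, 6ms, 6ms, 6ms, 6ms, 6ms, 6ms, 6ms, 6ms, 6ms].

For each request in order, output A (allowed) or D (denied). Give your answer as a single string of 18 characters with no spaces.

Tracking allowed requests in the window:
  req#1 t=0ms: ALLOW
  req#2 t=0ms: ALLOW
  req#3 t=0ms: ALLOW
  req#4 t=0ms: ALLOW
  req#5 t=0ms: ALLOW
  req#6 t=2ms: DENY
  req#7 t=3ms: DENY
  req#8 t=3ms: DENY
  req#9 t=3ms: DENY
  req#10 t=6ms: DENY
  req#11 t=6ms: DENY
  req#12 t=6ms: DENY
  req#13 t=6ms: DENY
  req#14 t=6ms: DENY
  req#15 t=6ms: DENY
  req#16 t=6ms: DENY
  req#17 t=6ms: DENY
  req#18 t=6ms: DENY

Answer: AAAAADDDDDDDDDDDDD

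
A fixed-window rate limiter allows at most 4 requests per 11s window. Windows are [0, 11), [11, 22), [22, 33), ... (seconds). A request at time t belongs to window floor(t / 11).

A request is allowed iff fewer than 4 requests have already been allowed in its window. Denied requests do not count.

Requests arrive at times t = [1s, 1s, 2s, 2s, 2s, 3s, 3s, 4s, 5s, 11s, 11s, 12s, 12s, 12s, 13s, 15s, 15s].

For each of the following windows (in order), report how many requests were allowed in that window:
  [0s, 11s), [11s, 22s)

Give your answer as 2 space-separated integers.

Processing requests:
  req#1 t=1s (window 0): ALLOW
  req#2 t=1s (window 0): ALLOW
  req#3 t=2s (window 0): ALLOW
  req#4 t=2s (window 0): ALLOW
  req#5 t=2s (window 0): DENY
  req#6 t=3s (window 0): DENY
  req#7 t=3s (window 0): DENY
  req#8 t=4s (window 0): DENY
  req#9 t=5s (window 0): DENY
  req#10 t=11s (window 1): ALLOW
  req#11 t=11s (window 1): ALLOW
  req#12 t=12s (window 1): ALLOW
  req#13 t=12s (window 1): ALLOW
  req#14 t=12s (window 1): DENY
  req#15 t=13s (window 1): DENY
  req#16 t=15s (window 1): DENY
  req#17 t=15s (window 1): DENY

Allowed counts by window: 4 4

Answer: 4 4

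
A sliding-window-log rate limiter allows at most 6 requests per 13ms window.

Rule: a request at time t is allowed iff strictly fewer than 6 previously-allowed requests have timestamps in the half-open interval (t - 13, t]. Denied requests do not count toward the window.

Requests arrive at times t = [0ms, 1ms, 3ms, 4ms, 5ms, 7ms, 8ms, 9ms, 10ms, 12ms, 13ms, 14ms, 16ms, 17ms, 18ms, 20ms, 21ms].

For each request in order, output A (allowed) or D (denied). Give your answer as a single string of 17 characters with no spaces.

Answer: AAAAAADDDDAAAAAAD

Derivation:
Tracking allowed requests in the window:
  req#1 t=0ms: ALLOW
  req#2 t=1ms: ALLOW
  req#3 t=3ms: ALLOW
  req#4 t=4ms: ALLOW
  req#5 t=5ms: ALLOW
  req#6 t=7ms: ALLOW
  req#7 t=8ms: DENY
  req#8 t=9ms: DENY
  req#9 t=10ms: DENY
  req#10 t=12ms: DENY
  req#11 t=13ms: ALLOW
  req#12 t=14ms: ALLOW
  req#13 t=16ms: ALLOW
  req#14 t=17ms: ALLOW
  req#15 t=18ms: ALLOW
  req#16 t=20ms: ALLOW
  req#17 t=21ms: DENY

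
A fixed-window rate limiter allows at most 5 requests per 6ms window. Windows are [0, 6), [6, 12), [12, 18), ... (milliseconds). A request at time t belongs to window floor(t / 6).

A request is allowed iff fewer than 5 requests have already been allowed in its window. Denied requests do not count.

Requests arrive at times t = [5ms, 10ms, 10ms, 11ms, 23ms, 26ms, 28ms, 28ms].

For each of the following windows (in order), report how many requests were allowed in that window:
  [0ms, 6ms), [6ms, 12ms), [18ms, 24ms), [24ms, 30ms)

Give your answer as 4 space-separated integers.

Answer: 1 3 1 3

Derivation:
Processing requests:
  req#1 t=5ms (window 0): ALLOW
  req#2 t=10ms (window 1): ALLOW
  req#3 t=10ms (window 1): ALLOW
  req#4 t=11ms (window 1): ALLOW
  req#5 t=23ms (window 3): ALLOW
  req#6 t=26ms (window 4): ALLOW
  req#7 t=28ms (window 4): ALLOW
  req#8 t=28ms (window 4): ALLOW

Allowed counts by window: 1 3 1 3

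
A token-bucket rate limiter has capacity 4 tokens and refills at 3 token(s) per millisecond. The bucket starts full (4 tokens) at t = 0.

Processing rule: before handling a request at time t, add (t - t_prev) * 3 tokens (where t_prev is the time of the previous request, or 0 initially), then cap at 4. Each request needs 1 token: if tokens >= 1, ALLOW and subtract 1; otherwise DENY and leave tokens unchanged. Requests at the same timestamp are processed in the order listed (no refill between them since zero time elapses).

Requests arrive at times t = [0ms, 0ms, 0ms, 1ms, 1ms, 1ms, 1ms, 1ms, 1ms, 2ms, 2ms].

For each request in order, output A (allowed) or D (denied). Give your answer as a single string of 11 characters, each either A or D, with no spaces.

Simulating step by step:
  req#1 t=0ms: ALLOW
  req#2 t=0ms: ALLOW
  req#3 t=0ms: ALLOW
  req#4 t=1ms: ALLOW
  req#5 t=1ms: ALLOW
  req#6 t=1ms: ALLOW
  req#7 t=1ms: ALLOW
  req#8 t=1ms: DENY
  req#9 t=1ms: DENY
  req#10 t=2ms: ALLOW
  req#11 t=2ms: ALLOW

Answer: AAAAAAADDAA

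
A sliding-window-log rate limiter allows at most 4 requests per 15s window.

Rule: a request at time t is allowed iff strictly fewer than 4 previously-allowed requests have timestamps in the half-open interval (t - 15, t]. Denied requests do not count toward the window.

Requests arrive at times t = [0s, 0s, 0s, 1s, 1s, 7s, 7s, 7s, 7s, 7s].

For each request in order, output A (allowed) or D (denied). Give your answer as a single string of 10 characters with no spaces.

Tracking allowed requests in the window:
  req#1 t=0s: ALLOW
  req#2 t=0s: ALLOW
  req#3 t=0s: ALLOW
  req#4 t=1s: ALLOW
  req#5 t=1s: DENY
  req#6 t=7s: DENY
  req#7 t=7s: DENY
  req#8 t=7s: DENY
  req#9 t=7s: DENY
  req#10 t=7s: DENY

Answer: AAAADDDDDD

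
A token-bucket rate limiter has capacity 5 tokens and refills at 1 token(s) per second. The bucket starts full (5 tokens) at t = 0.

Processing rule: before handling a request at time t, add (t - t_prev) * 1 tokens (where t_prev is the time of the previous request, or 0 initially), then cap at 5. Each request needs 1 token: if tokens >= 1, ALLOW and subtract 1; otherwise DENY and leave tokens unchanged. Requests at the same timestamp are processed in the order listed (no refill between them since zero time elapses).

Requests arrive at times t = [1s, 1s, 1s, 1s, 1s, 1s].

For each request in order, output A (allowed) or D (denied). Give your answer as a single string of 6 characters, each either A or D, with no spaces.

Answer: AAAAAD

Derivation:
Simulating step by step:
  req#1 t=1s: ALLOW
  req#2 t=1s: ALLOW
  req#3 t=1s: ALLOW
  req#4 t=1s: ALLOW
  req#5 t=1s: ALLOW
  req#6 t=1s: DENY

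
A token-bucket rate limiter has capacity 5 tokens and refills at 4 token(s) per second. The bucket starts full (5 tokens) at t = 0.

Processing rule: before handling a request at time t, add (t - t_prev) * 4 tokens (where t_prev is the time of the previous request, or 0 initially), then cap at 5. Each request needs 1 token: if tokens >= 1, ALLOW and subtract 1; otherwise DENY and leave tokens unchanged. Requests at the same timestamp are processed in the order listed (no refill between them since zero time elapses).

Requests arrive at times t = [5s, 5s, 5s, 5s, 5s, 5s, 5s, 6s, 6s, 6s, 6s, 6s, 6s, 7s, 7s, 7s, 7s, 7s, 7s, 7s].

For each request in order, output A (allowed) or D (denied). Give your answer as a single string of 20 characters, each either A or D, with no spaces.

Answer: AAAAADDAAAADDAAAADDD

Derivation:
Simulating step by step:
  req#1 t=5s: ALLOW
  req#2 t=5s: ALLOW
  req#3 t=5s: ALLOW
  req#4 t=5s: ALLOW
  req#5 t=5s: ALLOW
  req#6 t=5s: DENY
  req#7 t=5s: DENY
  req#8 t=6s: ALLOW
  req#9 t=6s: ALLOW
  req#10 t=6s: ALLOW
  req#11 t=6s: ALLOW
  req#12 t=6s: DENY
  req#13 t=6s: DENY
  req#14 t=7s: ALLOW
  req#15 t=7s: ALLOW
  req#16 t=7s: ALLOW
  req#17 t=7s: ALLOW
  req#18 t=7s: DENY
  req#19 t=7s: DENY
  req#20 t=7s: DENY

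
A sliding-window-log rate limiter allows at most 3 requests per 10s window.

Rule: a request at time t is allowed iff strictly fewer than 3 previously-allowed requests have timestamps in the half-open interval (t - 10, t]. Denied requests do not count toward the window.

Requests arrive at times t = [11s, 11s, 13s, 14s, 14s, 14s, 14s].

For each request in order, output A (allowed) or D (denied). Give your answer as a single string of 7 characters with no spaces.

Tracking allowed requests in the window:
  req#1 t=11s: ALLOW
  req#2 t=11s: ALLOW
  req#3 t=13s: ALLOW
  req#4 t=14s: DENY
  req#5 t=14s: DENY
  req#6 t=14s: DENY
  req#7 t=14s: DENY

Answer: AAADDDD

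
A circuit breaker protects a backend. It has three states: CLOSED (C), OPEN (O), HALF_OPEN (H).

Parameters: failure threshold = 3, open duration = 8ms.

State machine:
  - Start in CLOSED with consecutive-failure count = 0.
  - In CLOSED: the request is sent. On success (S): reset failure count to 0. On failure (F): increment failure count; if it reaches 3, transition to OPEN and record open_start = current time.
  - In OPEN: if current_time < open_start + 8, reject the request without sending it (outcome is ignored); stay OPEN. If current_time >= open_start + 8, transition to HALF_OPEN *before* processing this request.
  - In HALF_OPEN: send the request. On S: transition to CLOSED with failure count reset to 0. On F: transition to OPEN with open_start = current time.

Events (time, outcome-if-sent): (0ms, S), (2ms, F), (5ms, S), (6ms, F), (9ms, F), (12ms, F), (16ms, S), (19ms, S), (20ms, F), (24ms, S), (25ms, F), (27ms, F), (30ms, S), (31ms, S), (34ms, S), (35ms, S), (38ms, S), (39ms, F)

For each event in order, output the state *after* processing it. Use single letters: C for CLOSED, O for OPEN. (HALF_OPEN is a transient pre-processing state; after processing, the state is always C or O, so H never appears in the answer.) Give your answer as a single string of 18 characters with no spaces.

Answer: CCCCCOOOOOOOCCCCCC

Derivation:
State after each event:
  event#1 t=0ms outcome=S: state=CLOSED
  event#2 t=2ms outcome=F: state=CLOSED
  event#3 t=5ms outcome=S: state=CLOSED
  event#4 t=6ms outcome=F: state=CLOSED
  event#5 t=9ms outcome=F: state=CLOSED
  event#6 t=12ms outcome=F: state=OPEN
  event#7 t=16ms outcome=S: state=OPEN
  event#8 t=19ms outcome=S: state=OPEN
  event#9 t=20ms outcome=F: state=OPEN
  event#10 t=24ms outcome=S: state=OPEN
  event#11 t=25ms outcome=F: state=OPEN
  event#12 t=27ms outcome=F: state=OPEN
  event#13 t=30ms outcome=S: state=CLOSED
  event#14 t=31ms outcome=S: state=CLOSED
  event#15 t=34ms outcome=S: state=CLOSED
  event#16 t=35ms outcome=S: state=CLOSED
  event#17 t=38ms outcome=S: state=CLOSED
  event#18 t=39ms outcome=F: state=CLOSED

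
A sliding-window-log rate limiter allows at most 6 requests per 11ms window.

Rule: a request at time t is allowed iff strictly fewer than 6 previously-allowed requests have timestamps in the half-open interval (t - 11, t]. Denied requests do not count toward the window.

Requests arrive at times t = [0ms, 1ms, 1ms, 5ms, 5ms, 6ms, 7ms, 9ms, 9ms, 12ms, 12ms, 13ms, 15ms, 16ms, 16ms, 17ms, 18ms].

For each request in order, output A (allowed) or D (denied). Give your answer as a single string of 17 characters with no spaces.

Tracking allowed requests in the window:
  req#1 t=0ms: ALLOW
  req#2 t=1ms: ALLOW
  req#3 t=1ms: ALLOW
  req#4 t=5ms: ALLOW
  req#5 t=5ms: ALLOW
  req#6 t=6ms: ALLOW
  req#7 t=7ms: DENY
  req#8 t=9ms: DENY
  req#9 t=9ms: DENY
  req#10 t=12ms: ALLOW
  req#11 t=12ms: ALLOW
  req#12 t=13ms: ALLOW
  req#13 t=15ms: DENY
  req#14 t=16ms: ALLOW
  req#15 t=16ms: ALLOW
  req#16 t=17ms: ALLOW
  req#17 t=18ms: DENY

Answer: AAAAAADDDAAADAAAD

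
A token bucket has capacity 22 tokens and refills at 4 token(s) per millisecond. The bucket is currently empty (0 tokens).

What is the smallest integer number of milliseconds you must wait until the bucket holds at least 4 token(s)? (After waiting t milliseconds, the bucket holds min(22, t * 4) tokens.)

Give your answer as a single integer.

Answer: 1

Derivation:
Need t * 4 >= 4, so t >= 4/4.
Smallest integer t = ceil(4/4) = 1.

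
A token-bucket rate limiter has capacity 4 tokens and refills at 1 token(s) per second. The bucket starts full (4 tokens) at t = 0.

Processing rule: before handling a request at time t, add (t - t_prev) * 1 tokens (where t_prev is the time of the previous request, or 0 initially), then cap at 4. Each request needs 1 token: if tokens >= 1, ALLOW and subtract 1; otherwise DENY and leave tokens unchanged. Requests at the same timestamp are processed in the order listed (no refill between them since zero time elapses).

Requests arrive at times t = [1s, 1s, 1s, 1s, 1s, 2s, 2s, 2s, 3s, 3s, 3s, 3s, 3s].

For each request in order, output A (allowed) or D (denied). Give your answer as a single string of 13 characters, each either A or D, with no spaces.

Answer: AAAADADDADDDD

Derivation:
Simulating step by step:
  req#1 t=1s: ALLOW
  req#2 t=1s: ALLOW
  req#3 t=1s: ALLOW
  req#4 t=1s: ALLOW
  req#5 t=1s: DENY
  req#6 t=2s: ALLOW
  req#7 t=2s: DENY
  req#8 t=2s: DENY
  req#9 t=3s: ALLOW
  req#10 t=3s: DENY
  req#11 t=3s: DENY
  req#12 t=3s: DENY
  req#13 t=3s: DENY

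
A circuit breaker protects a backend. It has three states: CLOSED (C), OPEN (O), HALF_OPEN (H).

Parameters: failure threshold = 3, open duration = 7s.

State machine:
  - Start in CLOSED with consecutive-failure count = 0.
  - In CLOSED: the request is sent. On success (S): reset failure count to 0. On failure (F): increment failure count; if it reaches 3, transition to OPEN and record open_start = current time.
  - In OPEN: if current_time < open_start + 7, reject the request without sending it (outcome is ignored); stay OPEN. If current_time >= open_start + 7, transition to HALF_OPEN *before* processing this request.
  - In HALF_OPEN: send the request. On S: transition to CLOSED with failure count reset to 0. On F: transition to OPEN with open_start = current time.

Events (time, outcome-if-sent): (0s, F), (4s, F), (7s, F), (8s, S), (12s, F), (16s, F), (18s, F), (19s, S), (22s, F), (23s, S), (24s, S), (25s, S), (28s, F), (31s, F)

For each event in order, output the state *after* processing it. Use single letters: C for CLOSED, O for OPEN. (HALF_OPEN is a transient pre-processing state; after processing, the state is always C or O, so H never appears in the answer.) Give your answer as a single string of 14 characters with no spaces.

Answer: CCOOOOOOOCCCCC

Derivation:
State after each event:
  event#1 t=0s outcome=F: state=CLOSED
  event#2 t=4s outcome=F: state=CLOSED
  event#3 t=7s outcome=F: state=OPEN
  event#4 t=8s outcome=S: state=OPEN
  event#5 t=12s outcome=F: state=OPEN
  event#6 t=16s outcome=F: state=OPEN
  event#7 t=18s outcome=F: state=OPEN
  event#8 t=19s outcome=S: state=OPEN
  event#9 t=22s outcome=F: state=OPEN
  event#10 t=23s outcome=S: state=CLOSED
  event#11 t=24s outcome=S: state=CLOSED
  event#12 t=25s outcome=S: state=CLOSED
  event#13 t=28s outcome=F: state=CLOSED
  event#14 t=31s outcome=F: state=CLOSED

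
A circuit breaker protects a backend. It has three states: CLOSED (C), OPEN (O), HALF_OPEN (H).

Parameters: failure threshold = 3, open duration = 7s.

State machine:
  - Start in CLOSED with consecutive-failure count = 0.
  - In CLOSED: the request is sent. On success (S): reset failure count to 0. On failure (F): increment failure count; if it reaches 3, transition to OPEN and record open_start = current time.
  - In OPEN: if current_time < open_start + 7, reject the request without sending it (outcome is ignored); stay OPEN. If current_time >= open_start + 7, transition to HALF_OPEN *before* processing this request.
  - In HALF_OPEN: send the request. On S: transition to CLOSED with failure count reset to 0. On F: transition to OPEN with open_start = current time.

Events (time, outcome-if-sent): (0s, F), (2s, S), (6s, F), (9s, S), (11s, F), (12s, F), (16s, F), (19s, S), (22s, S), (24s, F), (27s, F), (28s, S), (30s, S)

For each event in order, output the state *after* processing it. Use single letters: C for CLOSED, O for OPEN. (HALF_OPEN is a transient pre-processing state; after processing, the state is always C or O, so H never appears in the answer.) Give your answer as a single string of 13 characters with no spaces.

State after each event:
  event#1 t=0s outcome=F: state=CLOSED
  event#2 t=2s outcome=S: state=CLOSED
  event#3 t=6s outcome=F: state=CLOSED
  event#4 t=9s outcome=S: state=CLOSED
  event#5 t=11s outcome=F: state=CLOSED
  event#6 t=12s outcome=F: state=CLOSED
  event#7 t=16s outcome=F: state=OPEN
  event#8 t=19s outcome=S: state=OPEN
  event#9 t=22s outcome=S: state=OPEN
  event#10 t=24s outcome=F: state=OPEN
  event#11 t=27s outcome=F: state=OPEN
  event#12 t=28s outcome=S: state=OPEN
  event#13 t=30s outcome=S: state=OPEN

Answer: CCCCCCOOOOOOO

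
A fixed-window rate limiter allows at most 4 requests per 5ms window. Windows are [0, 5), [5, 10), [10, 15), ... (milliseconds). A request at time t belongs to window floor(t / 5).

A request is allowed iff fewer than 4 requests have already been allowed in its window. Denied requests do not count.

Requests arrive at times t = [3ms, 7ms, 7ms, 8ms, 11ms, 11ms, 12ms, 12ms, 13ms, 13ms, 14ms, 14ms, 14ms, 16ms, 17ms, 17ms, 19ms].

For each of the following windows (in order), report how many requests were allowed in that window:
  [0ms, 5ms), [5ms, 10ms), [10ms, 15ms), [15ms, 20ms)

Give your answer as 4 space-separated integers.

Answer: 1 3 4 4

Derivation:
Processing requests:
  req#1 t=3ms (window 0): ALLOW
  req#2 t=7ms (window 1): ALLOW
  req#3 t=7ms (window 1): ALLOW
  req#4 t=8ms (window 1): ALLOW
  req#5 t=11ms (window 2): ALLOW
  req#6 t=11ms (window 2): ALLOW
  req#7 t=12ms (window 2): ALLOW
  req#8 t=12ms (window 2): ALLOW
  req#9 t=13ms (window 2): DENY
  req#10 t=13ms (window 2): DENY
  req#11 t=14ms (window 2): DENY
  req#12 t=14ms (window 2): DENY
  req#13 t=14ms (window 2): DENY
  req#14 t=16ms (window 3): ALLOW
  req#15 t=17ms (window 3): ALLOW
  req#16 t=17ms (window 3): ALLOW
  req#17 t=19ms (window 3): ALLOW

Allowed counts by window: 1 3 4 4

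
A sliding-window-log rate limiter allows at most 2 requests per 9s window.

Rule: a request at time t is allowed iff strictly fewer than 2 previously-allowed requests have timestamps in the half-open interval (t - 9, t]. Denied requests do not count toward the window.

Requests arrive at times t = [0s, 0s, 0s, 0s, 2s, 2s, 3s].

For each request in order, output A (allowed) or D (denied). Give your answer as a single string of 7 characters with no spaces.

Answer: AADDDDD

Derivation:
Tracking allowed requests in the window:
  req#1 t=0s: ALLOW
  req#2 t=0s: ALLOW
  req#3 t=0s: DENY
  req#4 t=0s: DENY
  req#5 t=2s: DENY
  req#6 t=2s: DENY
  req#7 t=3s: DENY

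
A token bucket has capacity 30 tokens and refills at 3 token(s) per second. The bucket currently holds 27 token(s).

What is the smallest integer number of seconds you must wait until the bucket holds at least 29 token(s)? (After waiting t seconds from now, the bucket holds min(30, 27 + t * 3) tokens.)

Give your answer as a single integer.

Need 27 + t * 3 >= 29, so t >= 2/3.
Smallest integer t = ceil(2/3) = 1.

Answer: 1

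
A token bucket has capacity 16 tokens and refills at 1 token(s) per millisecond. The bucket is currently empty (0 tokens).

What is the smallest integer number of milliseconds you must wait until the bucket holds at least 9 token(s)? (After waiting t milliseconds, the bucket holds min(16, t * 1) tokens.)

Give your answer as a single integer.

Answer: 9

Derivation:
Need t * 1 >= 9, so t >= 9/1.
Smallest integer t = ceil(9/1) = 9.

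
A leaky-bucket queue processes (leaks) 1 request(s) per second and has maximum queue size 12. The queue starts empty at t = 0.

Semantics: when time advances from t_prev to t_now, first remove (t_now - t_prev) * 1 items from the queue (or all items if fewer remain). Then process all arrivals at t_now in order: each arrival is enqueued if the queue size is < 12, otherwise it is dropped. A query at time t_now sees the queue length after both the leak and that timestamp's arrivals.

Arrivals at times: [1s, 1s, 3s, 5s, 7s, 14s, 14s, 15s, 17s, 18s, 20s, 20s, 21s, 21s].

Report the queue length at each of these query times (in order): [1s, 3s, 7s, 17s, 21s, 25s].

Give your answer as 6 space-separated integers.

Answer: 2 1 1 1 3 0

Derivation:
Queue lengths at query times:
  query t=1s: backlog = 2
  query t=3s: backlog = 1
  query t=7s: backlog = 1
  query t=17s: backlog = 1
  query t=21s: backlog = 3
  query t=25s: backlog = 0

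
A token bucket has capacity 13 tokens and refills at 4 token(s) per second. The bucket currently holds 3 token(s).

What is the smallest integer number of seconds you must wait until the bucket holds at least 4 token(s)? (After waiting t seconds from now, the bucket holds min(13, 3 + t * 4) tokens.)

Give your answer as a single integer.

Answer: 1

Derivation:
Need 3 + t * 4 >= 4, so t >= 1/4.
Smallest integer t = ceil(1/4) = 1.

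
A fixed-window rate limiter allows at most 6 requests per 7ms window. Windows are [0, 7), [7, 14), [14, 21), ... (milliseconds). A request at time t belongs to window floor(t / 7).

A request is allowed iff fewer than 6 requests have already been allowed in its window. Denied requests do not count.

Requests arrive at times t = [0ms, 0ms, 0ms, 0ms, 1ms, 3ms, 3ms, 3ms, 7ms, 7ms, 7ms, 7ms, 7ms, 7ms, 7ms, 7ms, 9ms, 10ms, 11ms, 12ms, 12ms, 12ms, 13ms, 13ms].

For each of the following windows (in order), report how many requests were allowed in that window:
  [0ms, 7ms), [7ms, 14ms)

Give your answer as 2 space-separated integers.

Answer: 6 6

Derivation:
Processing requests:
  req#1 t=0ms (window 0): ALLOW
  req#2 t=0ms (window 0): ALLOW
  req#3 t=0ms (window 0): ALLOW
  req#4 t=0ms (window 0): ALLOW
  req#5 t=1ms (window 0): ALLOW
  req#6 t=3ms (window 0): ALLOW
  req#7 t=3ms (window 0): DENY
  req#8 t=3ms (window 0): DENY
  req#9 t=7ms (window 1): ALLOW
  req#10 t=7ms (window 1): ALLOW
  req#11 t=7ms (window 1): ALLOW
  req#12 t=7ms (window 1): ALLOW
  req#13 t=7ms (window 1): ALLOW
  req#14 t=7ms (window 1): ALLOW
  req#15 t=7ms (window 1): DENY
  req#16 t=7ms (window 1): DENY
  req#17 t=9ms (window 1): DENY
  req#18 t=10ms (window 1): DENY
  req#19 t=11ms (window 1): DENY
  req#20 t=12ms (window 1): DENY
  req#21 t=12ms (window 1): DENY
  req#22 t=12ms (window 1): DENY
  req#23 t=13ms (window 1): DENY
  req#24 t=13ms (window 1): DENY

Allowed counts by window: 6 6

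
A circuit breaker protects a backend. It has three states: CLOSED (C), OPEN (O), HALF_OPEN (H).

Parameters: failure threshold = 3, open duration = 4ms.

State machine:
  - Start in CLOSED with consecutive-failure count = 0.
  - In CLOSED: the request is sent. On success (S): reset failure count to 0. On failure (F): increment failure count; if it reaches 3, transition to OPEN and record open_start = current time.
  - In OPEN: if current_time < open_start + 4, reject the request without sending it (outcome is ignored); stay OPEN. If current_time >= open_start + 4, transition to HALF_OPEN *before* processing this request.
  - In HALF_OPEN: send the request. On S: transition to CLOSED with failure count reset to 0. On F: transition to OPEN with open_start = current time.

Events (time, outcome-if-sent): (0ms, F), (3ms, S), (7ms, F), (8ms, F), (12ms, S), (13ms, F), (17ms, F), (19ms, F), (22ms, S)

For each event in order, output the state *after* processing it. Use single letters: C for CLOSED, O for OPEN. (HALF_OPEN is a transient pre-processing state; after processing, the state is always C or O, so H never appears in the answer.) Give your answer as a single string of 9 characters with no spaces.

State after each event:
  event#1 t=0ms outcome=F: state=CLOSED
  event#2 t=3ms outcome=S: state=CLOSED
  event#3 t=7ms outcome=F: state=CLOSED
  event#4 t=8ms outcome=F: state=CLOSED
  event#5 t=12ms outcome=S: state=CLOSED
  event#6 t=13ms outcome=F: state=CLOSED
  event#7 t=17ms outcome=F: state=CLOSED
  event#8 t=19ms outcome=F: state=OPEN
  event#9 t=22ms outcome=S: state=OPEN

Answer: CCCCCCCOO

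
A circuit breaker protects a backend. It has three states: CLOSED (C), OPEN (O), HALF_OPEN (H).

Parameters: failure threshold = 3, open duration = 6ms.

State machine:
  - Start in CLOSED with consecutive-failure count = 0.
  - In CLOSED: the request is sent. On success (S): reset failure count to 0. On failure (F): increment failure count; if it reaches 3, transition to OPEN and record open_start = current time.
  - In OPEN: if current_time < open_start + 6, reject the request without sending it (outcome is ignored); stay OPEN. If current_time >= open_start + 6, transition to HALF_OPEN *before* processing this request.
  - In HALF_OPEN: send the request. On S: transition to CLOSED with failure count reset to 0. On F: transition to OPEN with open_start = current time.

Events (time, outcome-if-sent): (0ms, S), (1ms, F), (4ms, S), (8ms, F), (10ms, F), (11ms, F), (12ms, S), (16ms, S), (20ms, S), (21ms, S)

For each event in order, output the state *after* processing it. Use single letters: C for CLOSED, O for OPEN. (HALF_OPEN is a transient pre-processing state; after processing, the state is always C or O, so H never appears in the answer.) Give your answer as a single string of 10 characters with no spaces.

State after each event:
  event#1 t=0ms outcome=S: state=CLOSED
  event#2 t=1ms outcome=F: state=CLOSED
  event#3 t=4ms outcome=S: state=CLOSED
  event#4 t=8ms outcome=F: state=CLOSED
  event#5 t=10ms outcome=F: state=CLOSED
  event#6 t=11ms outcome=F: state=OPEN
  event#7 t=12ms outcome=S: state=OPEN
  event#8 t=16ms outcome=S: state=OPEN
  event#9 t=20ms outcome=S: state=CLOSED
  event#10 t=21ms outcome=S: state=CLOSED

Answer: CCCCCOOOCC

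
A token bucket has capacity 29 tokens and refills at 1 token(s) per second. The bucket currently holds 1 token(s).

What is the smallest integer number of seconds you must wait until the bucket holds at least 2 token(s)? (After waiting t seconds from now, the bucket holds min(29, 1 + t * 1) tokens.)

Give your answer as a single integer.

Answer: 1

Derivation:
Need 1 + t * 1 >= 2, so t >= 1/1.
Smallest integer t = ceil(1/1) = 1.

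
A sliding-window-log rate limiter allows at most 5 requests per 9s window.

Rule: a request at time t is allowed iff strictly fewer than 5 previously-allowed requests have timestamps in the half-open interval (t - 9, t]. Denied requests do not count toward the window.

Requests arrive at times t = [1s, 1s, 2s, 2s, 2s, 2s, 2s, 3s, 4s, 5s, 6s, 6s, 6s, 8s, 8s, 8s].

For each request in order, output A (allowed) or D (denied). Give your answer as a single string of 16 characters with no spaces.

Answer: AAAAADDDDDDDDDDD

Derivation:
Tracking allowed requests in the window:
  req#1 t=1s: ALLOW
  req#2 t=1s: ALLOW
  req#3 t=2s: ALLOW
  req#4 t=2s: ALLOW
  req#5 t=2s: ALLOW
  req#6 t=2s: DENY
  req#7 t=2s: DENY
  req#8 t=3s: DENY
  req#9 t=4s: DENY
  req#10 t=5s: DENY
  req#11 t=6s: DENY
  req#12 t=6s: DENY
  req#13 t=6s: DENY
  req#14 t=8s: DENY
  req#15 t=8s: DENY
  req#16 t=8s: DENY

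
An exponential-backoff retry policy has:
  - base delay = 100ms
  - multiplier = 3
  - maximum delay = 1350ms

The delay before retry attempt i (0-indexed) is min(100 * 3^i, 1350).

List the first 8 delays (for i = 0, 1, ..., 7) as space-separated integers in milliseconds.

Computing each delay:
  i=0: min(100*3^0, 1350) = 100
  i=1: min(100*3^1, 1350) = 300
  i=2: min(100*3^2, 1350) = 900
  i=3: min(100*3^3, 1350) = 1350
  i=4: min(100*3^4, 1350) = 1350
  i=5: min(100*3^5, 1350) = 1350
  i=6: min(100*3^6, 1350) = 1350
  i=7: min(100*3^7, 1350) = 1350

Answer: 100 300 900 1350 1350 1350 1350 1350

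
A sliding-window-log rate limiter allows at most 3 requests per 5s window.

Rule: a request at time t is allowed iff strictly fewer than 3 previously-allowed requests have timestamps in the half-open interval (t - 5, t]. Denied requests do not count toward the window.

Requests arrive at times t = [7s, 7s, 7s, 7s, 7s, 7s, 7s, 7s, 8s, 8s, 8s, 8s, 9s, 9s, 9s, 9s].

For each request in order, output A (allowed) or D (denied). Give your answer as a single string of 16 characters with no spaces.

Answer: AAADDDDDDDDDDDDD

Derivation:
Tracking allowed requests in the window:
  req#1 t=7s: ALLOW
  req#2 t=7s: ALLOW
  req#3 t=7s: ALLOW
  req#4 t=7s: DENY
  req#5 t=7s: DENY
  req#6 t=7s: DENY
  req#7 t=7s: DENY
  req#8 t=7s: DENY
  req#9 t=8s: DENY
  req#10 t=8s: DENY
  req#11 t=8s: DENY
  req#12 t=8s: DENY
  req#13 t=9s: DENY
  req#14 t=9s: DENY
  req#15 t=9s: DENY
  req#16 t=9s: DENY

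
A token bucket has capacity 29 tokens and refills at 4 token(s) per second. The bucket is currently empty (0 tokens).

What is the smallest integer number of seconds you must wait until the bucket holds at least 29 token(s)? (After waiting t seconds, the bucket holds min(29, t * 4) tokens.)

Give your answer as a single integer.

Answer: 8

Derivation:
Need t * 4 >= 29, so t >= 29/4.
Smallest integer t = ceil(29/4) = 8.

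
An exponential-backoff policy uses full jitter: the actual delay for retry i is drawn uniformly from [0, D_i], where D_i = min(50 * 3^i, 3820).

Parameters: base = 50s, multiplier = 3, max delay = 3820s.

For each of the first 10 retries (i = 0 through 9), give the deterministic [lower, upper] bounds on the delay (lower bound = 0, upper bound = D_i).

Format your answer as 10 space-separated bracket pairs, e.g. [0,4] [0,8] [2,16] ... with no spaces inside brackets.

Computing bounds per retry:
  i=0: D_i=min(50*3^0,3820)=50, bounds=[0,50]
  i=1: D_i=min(50*3^1,3820)=150, bounds=[0,150]
  i=2: D_i=min(50*3^2,3820)=450, bounds=[0,450]
  i=3: D_i=min(50*3^3,3820)=1350, bounds=[0,1350]
  i=4: D_i=min(50*3^4,3820)=3820, bounds=[0,3820]
  i=5: D_i=min(50*3^5,3820)=3820, bounds=[0,3820]
  i=6: D_i=min(50*3^6,3820)=3820, bounds=[0,3820]
  i=7: D_i=min(50*3^7,3820)=3820, bounds=[0,3820]
  i=8: D_i=min(50*3^8,3820)=3820, bounds=[0,3820]
  i=9: D_i=min(50*3^9,3820)=3820, bounds=[0,3820]

Answer: [0,50] [0,150] [0,450] [0,1350] [0,3820] [0,3820] [0,3820] [0,3820] [0,3820] [0,3820]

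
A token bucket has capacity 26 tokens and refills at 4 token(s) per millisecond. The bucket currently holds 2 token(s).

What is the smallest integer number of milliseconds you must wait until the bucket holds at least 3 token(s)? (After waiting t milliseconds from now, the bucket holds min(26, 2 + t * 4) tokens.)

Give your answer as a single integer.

Need 2 + t * 4 >= 3, so t >= 1/4.
Smallest integer t = ceil(1/4) = 1.

Answer: 1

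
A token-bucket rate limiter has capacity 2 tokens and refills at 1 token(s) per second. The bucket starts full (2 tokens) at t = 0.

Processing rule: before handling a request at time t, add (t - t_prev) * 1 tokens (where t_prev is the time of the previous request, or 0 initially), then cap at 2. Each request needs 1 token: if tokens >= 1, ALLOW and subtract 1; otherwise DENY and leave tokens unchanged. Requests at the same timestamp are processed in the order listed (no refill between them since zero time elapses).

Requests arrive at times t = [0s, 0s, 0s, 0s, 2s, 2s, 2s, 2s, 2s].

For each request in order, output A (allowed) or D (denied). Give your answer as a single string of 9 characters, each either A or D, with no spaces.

Answer: AADDAADDD

Derivation:
Simulating step by step:
  req#1 t=0s: ALLOW
  req#2 t=0s: ALLOW
  req#3 t=0s: DENY
  req#4 t=0s: DENY
  req#5 t=2s: ALLOW
  req#6 t=2s: ALLOW
  req#7 t=2s: DENY
  req#8 t=2s: DENY
  req#9 t=2s: DENY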